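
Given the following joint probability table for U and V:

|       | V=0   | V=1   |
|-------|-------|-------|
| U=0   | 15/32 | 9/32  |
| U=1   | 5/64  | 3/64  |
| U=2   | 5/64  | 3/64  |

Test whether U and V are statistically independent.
Marginal P(U) (row sums):
  P(U=0) = 15/32 + 9/32 = 3/4
  P(U=1) = 5/64 + 3/64 = 1/8
  P(U=2) = 5/64 + 3/64 = 1/8
Marginal P(V) (column sums):
  P(V=0) = 15/32 + 5/64 + 5/64 = 5/8
  P(V=1) = 9/32 + 3/64 + 3/64 = 3/8

U and V are independent iff P(U=i,V=j) = P(U=i)·P(V=j) for every cell.
  P(U=0)·P(V=0) = 3/4 × 5/8 = 15/32 = P(U=0,V=0) ✓
  P(U=0)·P(V=1) = 3/4 × 3/8 = 9/32 = P(U=0,V=1) ✓
  P(U=1)·P(V=0) = 1/8 × 5/8 = 5/64 = P(U=1,V=0) ✓
  P(U=1)·P(V=1) = 1/8 × 3/8 = 3/64 = P(U=1,V=1) ✓
  P(U=2)·P(V=0) = 1/8 × 5/8 = 5/64 = P(U=2,V=0) ✓
  P(U=2)·P(V=1) = 1/8 × 3/8 = 3/64 = P(U=2,V=1) ✓

Yes, U and V are independent: every cell factors, so I(U;V) = 0 bits.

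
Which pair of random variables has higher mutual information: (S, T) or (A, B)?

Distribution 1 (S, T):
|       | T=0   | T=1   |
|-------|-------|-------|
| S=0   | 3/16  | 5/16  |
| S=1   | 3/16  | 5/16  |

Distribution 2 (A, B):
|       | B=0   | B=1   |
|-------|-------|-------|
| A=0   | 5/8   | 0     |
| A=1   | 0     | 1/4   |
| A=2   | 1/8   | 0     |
Distribution 1 (S, T):
Marginal P(S) (row sums):
  P(S=0) = 3/16 + 5/16 = 1/2
  P(S=1) = 3/16 + 5/16 = 1/2
Marginal P(T) (column sums):
  P(T=0) = 3/16 + 3/16 = 3/8
  P(T=1) = 5/16 + 5/16 = 5/8

H(S) = -[(1/2)·log₂(1/2) + (1/2)·log₂(1/2)]
  = 0.5000 + 0.5000
  = 1.0000 bits
H(T) = -[(3/8)·log₂(3/8) + (5/8)·log₂(5/8)]
  = 0.5306 + 0.4238
  = 0.9544 bits
H(S,T) = -[(3/16)·log₂(3/16) + (5/16)·log₂(5/16) + (3/16)·log₂(3/16) + (5/16)·log₂(5/16)]
  = 0.4528 + 0.5244 + 0.4528 + 0.5244
  = 1.9544 bits

I(S;T) = H(S) + H(T) - H(S,T)
  = 1.0000 + 0.9544 - 1.9544
  = 0.0000 bits

Distribution 2 (A, B):
Marginal P(A) (row sums):
  P(A=0) = 5/8 + 0 = 5/8
  P(A=1) = 0 + 1/4 = 1/4
  P(A=2) = 1/8 + 0 = 1/8
Marginal P(B) (column sums):
  P(B=0) = 5/8 + 0 + 1/8 = 3/4
  P(B=1) = 0 + 1/4 + 0 = 1/4

H(A) = -[(5/8)·log₂(5/8) + (1/4)·log₂(1/4) + (1/8)·log₂(1/8)]
  = 0.4238 + 0.5000 + 0.3750
  = 1.2988 bits
H(B) = -[(3/4)·log₂(3/4) + (1/4)·log₂(1/4)]
  = 0.3113 + 0.5000
  = 0.8113 bits
H(A,B) = -[(5/8)·log₂(5/8) + (1/4)·log₂(1/4) + (1/8)·log₂(1/8)]
  = 0.4238 + 0.5000 + 0.3750
  = 1.2988 bits

I(A;B) = H(A) + H(B) - H(A,B)
  = 1.2988 + 0.8113 - 1.2988
  = 0.8113 bits

I(A;B) = 0.8113 bits > I(S;T) = 0.0000 bits, so (A, B) has the higher mutual information (stronger dependence).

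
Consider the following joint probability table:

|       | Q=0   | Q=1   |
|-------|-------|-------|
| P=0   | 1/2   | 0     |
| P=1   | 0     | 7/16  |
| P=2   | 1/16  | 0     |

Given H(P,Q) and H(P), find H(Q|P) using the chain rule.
From the chain rule: H(P,Q) = H(P) + H(Q|P)
Therefore: H(Q|P) = H(P,Q) - H(P)

H(P,Q) = -[(1/2)·log₂(1/2) + (7/16)·log₂(7/16) + (1/16)·log₂(1/16)]
  = 0.5000 + 0.5218 + 0.2500
  = 1.2718 bits
Marginal P(P) (row sums):
  P(P=0) = 1/2 + 0 = 1/2
  P(P=1) = 0 + 7/16 = 7/16
  P(P=2) = 1/16 + 0 = 1/16
H(P) = -[(1/2)·log₂(1/2) + (7/16)·log₂(7/16) + (1/16)·log₂(1/16)]
  = 0.5000 + 0.5218 + 0.2500
  = 1.2718 bits

H(Q|P) = 1.2718 - 1.2718 = 0.0000 bits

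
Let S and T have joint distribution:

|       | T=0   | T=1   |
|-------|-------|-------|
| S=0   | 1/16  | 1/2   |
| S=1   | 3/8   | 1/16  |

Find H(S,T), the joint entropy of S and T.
H(S,T) = -Σ P(S,T) log₂ P(S,T), summed over the non-zero cells:
H(S,T) = -[(1/16)·log₂(1/16) + (1/2)·log₂(1/2) + (3/8)·log₂(3/8) + (1/16)·log₂(1/16)]
  = 0.2500 + 0.5000 + 0.5306 + 0.2500
  = 1.5306 bits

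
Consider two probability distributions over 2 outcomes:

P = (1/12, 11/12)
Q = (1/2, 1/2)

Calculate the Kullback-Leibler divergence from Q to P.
D(P||Q) = Σ P(i) log₂(P(i)/Q(i))
  i=0: (1/12) × log₂((1/12)/(1/2)) = (1/12) × log₂(1/6) = -0.2154
  i=1: (11/12) × log₂((11/12)/(1/2)) = (11/12) × log₂(11/6) = 0.8016
D(P||Q) = -0.2154 + 0.8016
  = 0.5862 bits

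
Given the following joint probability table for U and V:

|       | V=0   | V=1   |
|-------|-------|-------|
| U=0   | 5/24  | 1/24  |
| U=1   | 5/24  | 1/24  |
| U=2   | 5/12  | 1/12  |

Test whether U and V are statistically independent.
Marginal P(U) (row sums):
  P(U=0) = 5/24 + 1/24 = 1/4
  P(U=1) = 5/24 + 1/24 = 1/4
  P(U=2) = 5/12 + 1/12 = 1/2
Marginal P(V) (column sums):
  P(V=0) = 5/24 + 5/24 + 5/12 = 5/6
  P(V=1) = 1/24 + 1/24 + 1/12 = 1/6

U and V are independent iff P(U=i,V=j) = P(U=i)·P(V=j) for every cell.
  P(U=0)·P(V=0) = 1/4 × 5/6 = 5/24 = P(U=0,V=0) ✓
  P(U=0)·P(V=1) = 1/4 × 1/6 = 1/24 = P(U=0,V=1) ✓
  P(U=1)·P(V=0) = 1/4 × 5/6 = 5/24 = P(U=1,V=0) ✓
  P(U=1)·P(V=1) = 1/4 × 1/6 = 1/24 = P(U=1,V=1) ✓
  P(U=2)·P(V=0) = 1/2 × 5/6 = 5/12 = P(U=2,V=0) ✓
  P(U=2)·P(V=1) = 1/2 × 1/6 = 1/12 = P(U=2,V=1) ✓

Yes, U and V are independent: every cell factors, so I(U;V) = 0 bits.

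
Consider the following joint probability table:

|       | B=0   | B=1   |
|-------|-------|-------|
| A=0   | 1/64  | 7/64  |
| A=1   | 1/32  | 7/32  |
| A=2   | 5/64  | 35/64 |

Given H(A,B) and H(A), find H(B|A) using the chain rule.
From the chain rule: H(A,B) = H(A) + H(B|A)
Therefore: H(B|A) = H(A,B) - H(A)

H(A,B) = -[(1/64)·log₂(1/64) + (7/64)·log₂(7/64) + (1/32)·log₂(1/32) + (7/32)·log₂(7/32) + (5/64)·log₂(5/64) + (35/64)·log₂(35/64)]
  = 0.0938 + 0.3492 + 0.1563 + 0.4796 + 0.2873 + 0.4762
  = 1.8424 bits
Marginal P(A) (row sums):
  P(A=0) = 1/64 + 7/64 = 1/8
  P(A=1) = 1/32 + 7/32 = 1/4
  P(A=2) = 5/64 + 35/64 = 5/8
H(A) = -[(1/8)·log₂(1/8) + (1/4)·log₂(1/4) + (5/8)·log₂(5/8)]
  = 0.3750 + 0.5000 + 0.4238
  = 1.2988 bits

H(B|A) = 1.8424 - 1.2988 = 0.5436 bits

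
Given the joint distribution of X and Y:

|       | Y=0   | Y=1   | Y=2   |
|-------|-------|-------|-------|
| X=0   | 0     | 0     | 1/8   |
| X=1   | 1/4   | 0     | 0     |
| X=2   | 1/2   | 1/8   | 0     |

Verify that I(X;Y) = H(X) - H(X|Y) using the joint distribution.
Left side, from I(X;Y) = H(X) + H(Y) - H(X,Y):
Marginal P(X) (row sums):
  P(X=0) = 0 + 0 + 1/8 = 1/8
  P(X=1) = 1/4 + 0 + 0 = 1/4
  P(X=2) = 1/2 + 1/8 + 0 = 5/8
Marginal P(Y) (column sums):
  P(Y=0) = 0 + 1/4 + 1/2 = 3/4
  P(Y=1) = 0 + 0 + 1/8 = 1/8
  P(Y=2) = 1/8 + 0 + 0 = 1/8

H(X) = -[(1/8)·log₂(1/8) + (1/4)·log₂(1/4) + (5/8)·log₂(5/8)]
  = 0.3750 + 0.5000 + 0.4238
  = 1.2988 bits
H(Y) = -[(3/4)·log₂(3/4) + (1/8)·log₂(1/8) + (1/8)·log₂(1/8)]
  = 0.3113 + 0.3750 + 0.3750
  = 1.0613 bits
H(X,Y) = -[(1/8)·log₂(1/8) + (1/4)·log₂(1/4) + (1/2)·log₂(1/2) + (1/8)·log₂(1/8)]
  = 0.3750 + 0.5000 + 0.5000 + 0.3750
  = 1.7500 bits

I(X;Y) = H(X) + H(Y) - H(X,Y)
  = 1.2988 + 1.0613 - 1.7500
  = 0.6101 bits

Right side, with H(X|Y) computed directly from the conditional probabilities:
H(X|Y) = -Σ P(X,Y)·log₂ P(X|Y), where P(X|Y) = P(X,Y) / P(Y)
  (cells with P(X,Y) = 0 contribute 0)
  (X=0,Y=2): P(X|Y) = (1/8)/(1/8) = 1;  -(1/8)·log₂(1) = 0.0000
  (X=1,Y=0): P(X|Y) = (1/4)/(3/4) = 1/3;  -(1/4)·log₂(1/3) = 0.3962
  (X=2,Y=0): P(X|Y) = (1/2)/(3/4) = 2/3;  -(1/2)·log₂(2/3) = 0.2925
  (X=2,Y=1): P(X|Y) = (1/8)/(1/8) = 1;  -(1/8)·log₂(1) = 0.0000
H(X|Y) = 0.0000 + 0.3962 + 0.2925 + 0.0000
  = 0.6887 bits
H(X) - H(X|Y) = 1.2988 - 0.6887 = 0.6101 bits

Both sides equal 0.6101 bits, so I(X;Y) = H(X) - H(X|Y) ✓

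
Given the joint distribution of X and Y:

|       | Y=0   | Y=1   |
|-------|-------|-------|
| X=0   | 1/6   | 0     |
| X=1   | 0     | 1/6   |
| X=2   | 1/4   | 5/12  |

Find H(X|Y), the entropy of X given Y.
Marginal P(Y) (column sums):
  P(Y=0) = 1/6 + 0 + 1/4 = 5/12
  P(Y=1) = 0 + 1/6 + 5/12 = 7/12

H(X|Y) = -Σ P(X,Y)·log₂ P(X|Y), where P(X|Y) = P(X,Y) / P(Y)
  (cells with P(X,Y) = 0 contribute 0)
  (X=0,Y=0): P(X|Y) = (1/6)/(5/12) = 2/5;  -(1/6)·log₂(2/5) = 0.2203
  (X=1,Y=1): P(X|Y) = (1/6)/(7/12) = 2/7;  -(1/6)·log₂(2/7) = 0.3012
  (X=2,Y=0): P(X|Y) = (1/4)/(5/12) = 3/5;  -(1/4)·log₂(3/5) = 0.1842
  (X=2,Y=1): P(X|Y) = (5/12)/(7/12) = 5/7;  -(5/12)·log₂(5/7) = 0.2023
H(X|Y) = 0.2203 + 0.3012 + 0.1842 + 0.2023
  = 0.9080 bits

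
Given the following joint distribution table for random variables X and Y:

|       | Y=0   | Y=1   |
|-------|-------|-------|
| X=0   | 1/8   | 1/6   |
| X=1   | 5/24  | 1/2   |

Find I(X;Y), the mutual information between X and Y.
Marginal P(X) (row sums):
  P(X=0) = 1/8 + 1/6 = 7/24
  P(X=1) = 5/24 + 1/2 = 17/24
Marginal P(Y) (column sums):
  P(Y=0) = 1/8 + 5/24 = 1/3
  P(Y=1) = 1/6 + 1/2 = 2/3

H(X) = -[(7/24)·log₂(7/24) + (17/24)·log₂(17/24)]
  = 0.5185 + 0.3524
  = 0.8709 bits
H(Y) = -[(1/3)·log₂(1/3) + (2/3)·log₂(2/3)]
  = 0.5283 + 0.3900
  = 0.9183 bits
H(X,Y) = -[(1/8)·log₂(1/8) + (1/6)·log₂(1/6) + (5/24)·log₂(5/24) + (1/2)·log₂(1/2)]
  = 0.3750 + 0.4308 + 0.4715 + 0.5000
  = 1.7773 bits

I(X;Y) = H(X) + H(Y) - H(X,Y)
  = 0.8709 + 0.9183 - 1.7773
  = 0.0119 bits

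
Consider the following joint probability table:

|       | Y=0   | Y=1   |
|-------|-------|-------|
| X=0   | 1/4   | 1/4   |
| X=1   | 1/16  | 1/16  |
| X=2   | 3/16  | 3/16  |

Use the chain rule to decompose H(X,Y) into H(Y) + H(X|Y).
By the chain rule: H(X,Y) = H(Y) + H(X|Y)

Marginal P(Y) (column sums):
  P(Y=0) = 1/4 + 1/16 + 3/16 = 1/2
  P(Y=1) = 1/4 + 1/16 + 3/16 = 1/2
H(Y) = -[(1/2)·log₂(1/2) + (1/2)·log₂(1/2)]
  = 0.5000 + 0.5000
  = 1.0000 bits
H(X|Y) = -Σ P(X,Y)·log₂ P(X|Y), where P(X|Y) = P(X,Y) / P(Y)
  (X=0,Y=0): P(X|Y) = (1/4)/(1/2) = 1/2;  -(1/4)·log₂(1/2) = 0.2500
  (X=0,Y=1): P(X|Y) = (1/4)/(1/2) = 1/2;  -(1/4)·log₂(1/2) = 0.2500
  (X=1,Y=0): P(X|Y) = (1/16)/(1/2) = 1/8;  -(1/16)·log₂(1/8) = 0.1875
  (X=1,Y=1): P(X|Y) = (1/16)/(1/2) = 1/8;  -(1/16)·log₂(1/8) = 0.1875
  (X=2,Y=0): P(X|Y) = (3/16)/(1/2) = 3/8;  -(3/16)·log₂(3/8) = 0.2653
  (X=2,Y=1): P(X|Y) = (3/16)/(1/2) = 3/8;  -(3/16)·log₂(3/8) = 0.2653
H(X|Y) = 0.2500 + 0.2500 + 0.1875 + 0.1875 + 0.2653 + 0.2653
  = 1.4056 bits

H(X,Y) = H(Y) + H(X|Y) = 1.0000 + 1.4056 = 2.4056 bits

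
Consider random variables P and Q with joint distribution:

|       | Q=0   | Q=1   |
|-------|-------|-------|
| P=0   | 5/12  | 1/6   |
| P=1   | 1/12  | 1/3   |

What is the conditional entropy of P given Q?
Marginal P(Q) (column sums):
  P(Q=0) = 5/12 + 1/12 = 1/2
  P(Q=1) = 1/6 + 1/3 = 1/2

H(P|Q) = -Σ P(P,Q)·log₂ P(P|Q), where P(P|Q) = P(P,Q) / P(Q)
  (P=0,Q=0): P(P|Q) = (5/12)/(1/2) = 5/6;  -(5/12)·log₂(5/6) = 0.1096
  (P=0,Q=1): P(P|Q) = (1/6)/(1/2) = 1/3;  -(1/6)·log₂(1/3) = 0.2642
  (P=1,Q=0): P(P|Q) = (1/12)/(1/2) = 1/6;  -(1/12)·log₂(1/6) = 0.2154
  (P=1,Q=1): P(P|Q) = (1/3)/(1/2) = 2/3;  -(1/3)·log₂(2/3) = 0.1950
H(P|Q) = 0.1096 + 0.2642 + 0.2154 + 0.1950
  = 0.7842 bits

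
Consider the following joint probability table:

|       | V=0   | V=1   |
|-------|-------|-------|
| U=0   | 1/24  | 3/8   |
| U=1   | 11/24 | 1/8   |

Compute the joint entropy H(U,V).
H(U,V) = -Σ P(U,V) log₂ P(U,V), summed over the non-zero cells:
H(U,V) = -[(1/24)·log₂(1/24) + (3/8)·log₂(3/8) + (11/24)·log₂(11/24) + (1/8)·log₂(1/8)]
  = 0.1910 + 0.5306 + 0.5159 + 0.3750
  = 1.6125 bits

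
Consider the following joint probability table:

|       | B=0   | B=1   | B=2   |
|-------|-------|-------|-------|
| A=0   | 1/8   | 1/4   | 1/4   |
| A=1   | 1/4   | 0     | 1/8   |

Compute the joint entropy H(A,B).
H(A,B) = -Σ P(A,B) log₂ P(A,B), summed over the non-zero cells:
H(A,B) = -[(1/8)·log₂(1/8) + (1/4)·log₂(1/4) + (1/4)·log₂(1/4) + (1/4)·log₂(1/4) + (1/8)·log₂(1/8)]
  = 0.3750 + 0.5000 + 0.5000 + 0.5000 + 0.3750
  = 2.2500 bits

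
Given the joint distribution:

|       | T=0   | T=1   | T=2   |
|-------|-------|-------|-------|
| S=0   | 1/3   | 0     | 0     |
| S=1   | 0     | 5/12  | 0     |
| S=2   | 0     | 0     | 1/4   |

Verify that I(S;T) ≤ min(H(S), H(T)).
Marginal P(S) (row sums):
  P(S=0) = 1/3 + 0 + 0 = 1/3
  P(S=1) = 0 + 5/12 + 0 = 5/12
  P(S=2) = 0 + 0 + 1/4 = 1/4
Marginal P(T) (column sums):
  P(T=0) = 1/3 + 0 + 0 = 1/3
  P(T=1) = 0 + 5/12 + 0 = 5/12
  P(T=2) = 0 + 0 + 1/4 = 1/4

H(S) = -[(1/3)·log₂(1/3) + (5/12)·log₂(5/12) + (1/4)·log₂(1/4)]
  = 0.5283 + 0.5263 + 0.5000
  = 1.5546 bits
H(T) = -[(1/3)·log₂(1/3) + (5/12)·log₂(5/12) + (1/4)·log₂(1/4)]
  = 0.5283 + 0.5263 + 0.5000
  = 1.5546 bits
H(S,T) = -[(1/3)·log₂(1/3) + (5/12)·log₂(5/12) + (1/4)·log₂(1/4)]
  = 0.5283 + 0.5263 + 0.5000
  = 1.5546 bits

I(S;T) = H(S) + H(T) - H(S,T)
  = 1.5546 + 1.5546 - 1.5546
  = 1.5546 bits

min(H(S), H(T)) = min(1.5546, 1.5546) = 1.5546 bits
Since 1.5546 ≤ 1.5546, the bound is satisfied ✓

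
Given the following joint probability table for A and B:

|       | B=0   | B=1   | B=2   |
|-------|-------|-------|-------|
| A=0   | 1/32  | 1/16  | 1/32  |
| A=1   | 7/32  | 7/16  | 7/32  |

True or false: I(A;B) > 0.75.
Marginal P(A) (row sums):
  P(A=0) = 1/32 + 1/16 + 1/32 = 1/8
  P(A=1) = 7/32 + 7/16 + 7/32 = 7/8
Marginal P(B) (column sums):
  P(B=0) = 1/32 + 7/32 = 1/4
  P(B=1) = 1/16 + 7/16 = 1/2
  P(B=2) = 1/32 + 7/32 = 1/4

H(A) = -[(1/8)·log₂(1/8) + (7/8)·log₂(7/8)]
  = 0.3750 + 0.1686
  = 0.5436 bits
H(B) = -[(1/4)·log₂(1/4) + (1/2)·log₂(1/2) + (1/4)·log₂(1/4)]
  = 0.5000 + 0.5000 + 0.5000
  = 1.5000 bits
H(A,B) = -[(1/32)·log₂(1/32) + (1/16)·log₂(1/16) + (1/32)·log₂(1/32) + (7/32)·log₂(7/32) + (7/16)·log₂(7/16) + (7/32)·log₂(7/32)]
  = 0.1563 + 0.2500 + 0.1563 + 0.4796 + 0.5218 + 0.4796
  = 2.0436 bits

I(A;B) = H(A) + H(B) - H(A,B)
  = 0.5436 + 1.5000 - 2.0436
  = 0.0000 bits

False. I(A;B) = 0.0000 bits, which is ≤ 0.75 bits.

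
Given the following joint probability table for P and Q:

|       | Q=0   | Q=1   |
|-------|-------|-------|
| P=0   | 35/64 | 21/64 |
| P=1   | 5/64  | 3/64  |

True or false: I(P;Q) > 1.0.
Marginal P(P) (row sums):
  P(P=0) = 35/64 + 21/64 = 7/8
  P(P=1) = 5/64 + 3/64 = 1/8
Marginal P(Q) (column sums):
  P(Q=0) = 35/64 + 5/64 = 5/8
  P(Q=1) = 21/64 + 3/64 = 3/8

H(P) = -[(7/8)·log₂(7/8) + (1/8)·log₂(1/8)]
  = 0.1686 + 0.3750
  = 0.5436 bits
H(Q) = -[(5/8)·log₂(5/8) + (3/8)·log₂(3/8)]
  = 0.4238 + 0.5306
  = 0.9544 bits
H(P,Q) = -[(35/64)·log₂(35/64) + (21/64)·log₂(21/64) + (5/64)·log₂(5/64) + (3/64)·log₂(3/64)]
  = 0.4762 + 0.5275 + 0.2873 + 0.2070
  = 1.4980 bits

I(P;Q) = H(P) + H(Q) - H(P,Q)
  = 0.5436 + 0.9544 - 1.4980
  = 0.0000 bits

False. I(P;Q) = 0.0000 bits, which is ≤ 1.0 bits.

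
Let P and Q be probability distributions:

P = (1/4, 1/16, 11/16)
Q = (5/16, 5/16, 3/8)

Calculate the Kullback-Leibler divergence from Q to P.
D(P||Q) = Σ P(i) log₂(P(i)/Q(i))
  i=0: (1/4) × log₂((1/4)/(5/16)) = (1/4) × log₂(4/5) = -0.0805
  i=1: (1/16) × log₂((1/16)/(5/16)) = (1/16) × log₂(1/5) = -0.1451
  i=2: (11/16) × log₂((11/16)/(3/8)) = (11/16) × log₂(11/6) = 0.6012
D(P||Q) = -0.0805 - 0.1451 + 0.6012
  = 0.3756 bits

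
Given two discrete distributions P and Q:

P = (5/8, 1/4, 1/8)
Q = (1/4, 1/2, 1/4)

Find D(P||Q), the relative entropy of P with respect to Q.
D(P||Q) = Σ P(i) log₂(P(i)/Q(i))
  i=0: (5/8) × log₂((5/8)/(1/4)) = (5/8) × log₂(5/2) = 0.8262
  i=1: (1/4) × log₂((1/4)/(1/2)) = (1/4) × log₂(1/2) = -0.2500
  i=2: (1/8) × log₂((1/8)/(1/4)) = (1/8) × log₂(1/2) = -0.1250
D(P||Q) = 0.8262 - 0.2500 - 0.1250
  = 0.4512 bits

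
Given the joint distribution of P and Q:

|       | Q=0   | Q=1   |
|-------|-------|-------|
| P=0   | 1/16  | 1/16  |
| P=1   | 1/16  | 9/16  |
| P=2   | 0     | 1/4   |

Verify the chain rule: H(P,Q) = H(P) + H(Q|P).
Left side:
H(P,Q) = -[(1/16)·log₂(1/16) + (1/16)·log₂(1/16) + (1/16)·log₂(1/16) + (9/16)·log₂(9/16) + (1/4)·log₂(1/4)]
  = 0.2500 + 0.2500 + 0.2500 + 0.4669 + 0.5000
  = 1.7169 bits

Right side:
Marginal P(P) (row sums):
  P(P=0) = 1/16 + 1/16 = 1/8
  P(P=1) = 1/16 + 9/16 = 5/8
  P(P=2) = 0 + 1/4 = 1/4
H(P) = -[(1/8)·log₂(1/8) + (5/8)·log₂(5/8) + (1/4)·log₂(1/4)]
  = 0.3750 + 0.4238 + 0.5000
  = 1.2988 bits
H(Q|P) = -Σ P(P,Q)·log₂ P(Q|P), where P(Q|P) = P(P,Q) / P(P)
  (cells with P(P,Q) = 0 contribute 0)
  (P=0,Q=0): P(Q|P) = (1/16)/(1/8) = 1/2;  -(1/16)·log₂(1/2) = 0.0625
  (P=0,Q=1): P(Q|P) = (1/16)/(1/8) = 1/2;  -(1/16)·log₂(1/2) = 0.0625
  (P=1,Q=0): P(Q|P) = (1/16)/(5/8) = 1/10;  -(1/16)·log₂(1/10) = 0.2076
  (P=1,Q=1): P(Q|P) = (9/16)/(5/8) = 9/10;  -(9/16)·log₂(9/10) = 0.0855
  (P=2,Q=1): P(Q|P) = (1/4)/(1/4) = 1;  -(1/4)·log₂(1) = 0.0000
H(Q|P) = 0.0625 + 0.0625 + 0.2076 + 0.0855 + 0.0000
  = 0.4181 bits
H(P) + H(Q|P) = 1.2988 + 0.4181 = 1.7169 bits

Both sides equal 1.7169 bits, so the chain rule holds ✓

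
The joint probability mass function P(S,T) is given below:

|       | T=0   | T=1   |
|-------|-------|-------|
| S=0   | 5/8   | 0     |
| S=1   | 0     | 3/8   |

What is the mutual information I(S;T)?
Marginal P(S) (row sums):
  P(S=0) = 5/8 + 0 = 5/8
  P(S=1) = 0 + 3/8 = 3/8
Marginal P(T) (column sums):
  P(T=0) = 5/8 + 0 = 5/8
  P(T=1) = 0 + 3/8 = 3/8

H(S) = -[(5/8)·log₂(5/8) + (3/8)·log₂(3/8)]
  = 0.4238 + 0.5306
  = 0.9544 bits
H(T) = -[(5/8)·log₂(5/8) + (3/8)·log₂(3/8)]
  = 0.4238 + 0.5306
  = 0.9544 bits
H(S,T) = -[(5/8)·log₂(5/8) + (3/8)·log₂(3/8)]
  = 0.4238 + 0.5306
  = 0.9544 bits

I(S;T) = H(S) + H(T) - H(S,T)
  = 0.9544 + 0.9544 - 0.9544
  = 0.9544 bits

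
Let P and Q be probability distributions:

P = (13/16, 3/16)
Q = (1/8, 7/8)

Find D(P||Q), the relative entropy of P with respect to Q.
D(P||Q) = Σ P(i) log₂(P(i)/Q(i))
  i=0: (13/16) × log₂((13/16)/(1/8)) = (13/16) × log₂(13/2) = 2.1941
  i=1: (3/16) × log₂((3/16)/(7/8)) = (3/16) × log₂(3/14) = -0.4167
D(P||Q) = 2.1941 - 0.4167
  = 1.7774 bits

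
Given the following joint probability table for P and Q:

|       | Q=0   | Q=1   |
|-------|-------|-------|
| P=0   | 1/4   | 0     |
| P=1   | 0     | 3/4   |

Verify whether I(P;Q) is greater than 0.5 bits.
Marginal P(P) (row sums):
  P(P=0) = 1/4 + 0 = 1/4
  P(P=1) = 0 + 3/4 = 3/4
Marginal P(Q) (column sums):
  P(Q=0) = 1/4 + 0 = 1/4
  P(Q=1) = 0 + 3/4 = 3/4

H(P) = -[(1/4)·log₂(1/4) + (3/4)·log₂(3/4)]
  = 0.5000 + 0.3113
  = 0.8113 bits
H(Q) = -[(1/4)·log₂(1/4) + (3/4)·log₂(3/4)]
  = 0.5000 + 0.3113
  = 0.8113 bits
H(P,Q) = -[(1/4)·log₂(1/4) + (3/4)·log₂(3/4)]
  = 0.5000 + 0.3113
  = 0.8113 bits

I(P;Q) = H(P) + H(Q) - H(P,Q)
  = 0.8113 + 0.8113 - 0.8113
  = 0.8113 bits

Yes. I(P;Q) = 0.8113 bits, which is > 0.5 bits.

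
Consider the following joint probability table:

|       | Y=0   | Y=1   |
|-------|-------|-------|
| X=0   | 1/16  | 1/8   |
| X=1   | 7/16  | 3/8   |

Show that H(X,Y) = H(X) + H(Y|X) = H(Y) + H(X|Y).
Marginal P(X) (row sums):
  P(X=0) = 1/16 + 1/8 = 3/16
  P(X=1) = 7/16 + 3/8 = 13/16
Marginal P(Y) (column sums):
  P(Y=0) = 1/16 + 7/16 = 1/2
  P(Y=1) = 1/8 + 3/8 = 1/2

Decomposition 1: H(X) + H(Y|X)
H(X) = -[(3/16)·log₂(3/16) + (13/16)·log₂(13/16)]
  = 0.4528 + 0.2434
  = 0.6962 bits
H(Y|X) = -Σ P(X,Y)·log₂ P(Y|X), where P(Y|X) = P(X,Y) / P(X)
  (X=0,Y=0): P(Y|X) = (1/16)/(3/16) = 1/3;  -(1/16)·log₂(1/3) = 0.0991
  (X=0,Y=1): P(Y|X) = (1/8)/(3/16) = 2/3;  -(1/8)·log₂(2/3) = 0.0731
  (X=1,Y=0): P(Y|X) = (7/16)/(13/16) = 7/13;  -(7/16)·log₂(7/13) = 0.3907
  (X=1,Y=1): P(Y|X) = (3/8)/(13/16) = 6/13;  -(3/8)·log₂(6/13) = 0.4183
H(Y|X) = 0.0991 + 0.0731 + 0.3907 + 0.4183
  = 0.9812 bits
H(X) + H(Y|X) = 0.6962 + 0.9812 = 1.6774 bits

Decomposition 2: H(Y) + H(X|Y)
H(Y) = -[(1/2)·log₂(1/2) + (1/2)·log₂(1/2)]
  = 0.5000 + 0.5000
  = 1.0000 bits
H(X|Y) = -Σ P(X,Y)·log₂ P(X|Y), where P(X|Y) = P(X,Y) / P(Y)
  (X=0,Y=0): P(X|Y) = (1/16)/(1/2) = 1/8;  -(1/16)·log₂(1/8) = 0.1875
  (X=0,Y=1): P(X|Y) = (1/8)/(1/2) = 1/4;  -(1/8)·log₂(1/4) = 0.2500
  (X=1,Y=0): P(X|Y) = (7/16)/(1/2) = 7/8;  -(7/16)·log₂(7/8) = 0.0843
  (X=1,Y=1): P(X|Y) = (3/8)/(1/2) = 3/4;  -(3/8)·log₂(3/4) = 0.1556
H(X|Y) = 0.1875 + 0.2500 + 0.0843 + 0.1556
  = 0.6774 bits
H(Y) + H(X|Y) = 1.0000 + 0.6774 = 1.6774 bits

Direct computation of the joint entropy:
H(X,Y) = -[(1/16)·log₂(1/16) + (1/8)·log₂(1/8) + (7/16)·log₂(7/16) + (3/8)·log₂(3/8)]
  = 0.2500 + 0.3750 + 0.5218 + 0.5306
  = 1.6774 bits

All three agree: H(X,Y) = 1.6774 bits ✓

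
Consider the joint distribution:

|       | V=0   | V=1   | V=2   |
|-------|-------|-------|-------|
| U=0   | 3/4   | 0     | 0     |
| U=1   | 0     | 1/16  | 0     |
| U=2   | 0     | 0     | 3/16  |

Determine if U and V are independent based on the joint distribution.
Marginal P(U) (row sums):
  P(U=0) = 3/4 + 0 + 0 = 3/4
  P(U=1) = 0 + 1/16 + 0 = 1/16
  P(U=2) = 0 + 0 + 3/16 = 3/16
Marginal P(V) (column sums):
  P(V=0) = 3/4 + 0 + 0 = 3/4
  P(V=1) = 0 + 1/16 + 0 = 1/16
  P(V=2) = 0 + 0 + 3/16 = 3/16

U and V are independent iff P(U=i,V=j) = P(U=i)·P(V=j) for every cell.
  P(U=0)·P(V=0) = 3/4 × 3/4 = 9/16, but P(U=0,V=0) = 3/4 ✗

No, U and V are not independent. Quantitatively, I(U;V) > 0:

H(U) = -[(3/4)·log₂(3/4) + (1/16)·log₂(1/16) + (3/16)·log₂(3/16)]
  = 0.3113 + 0.2500 + 0.4528
  = 1.0141 bits
H(V) = -[(3/4)·log₂(3/4) + (1/16)·log₂(1/16) + (3/16)·log₂(3/16)]
  = 0.3113 + 0.2500 + 0.4528
  = 1.0141 bits
H(U,V) = -[(3/4)·log₂(3/4) + (1/16)·log₂(1/16) + (3/16)·log₂(3/16)]
  = 0.3113 + 0.2500 + 0.4528
  = 1.0141 bits
I(U;V) = H(U) + H(V) - H(U,V) = 1.0141 + 1.0141 - 1.0141 = 1.0141 bits > 0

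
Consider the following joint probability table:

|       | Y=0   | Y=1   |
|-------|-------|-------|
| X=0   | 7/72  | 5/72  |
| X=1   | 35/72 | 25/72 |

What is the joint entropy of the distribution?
H(X,Y) = -Σ P(X,Y) log₂ P(X,Y), summed over the non-zero cells:
H(X,Y) = -[(7/72)·log₂(7/72) + (5/72)·log₂(5/72) + (35/72)·log₂(35/72) + (25/72)·log₂(25/72)]
  = 0.3269 + 0.2672 + 0.5059 + 0.5299
  = 1.6299 bits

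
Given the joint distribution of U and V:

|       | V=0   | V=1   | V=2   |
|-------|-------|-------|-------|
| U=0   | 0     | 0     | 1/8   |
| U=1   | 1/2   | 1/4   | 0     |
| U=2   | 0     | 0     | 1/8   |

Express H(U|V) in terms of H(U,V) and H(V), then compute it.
H(U|V) = H(U,V) - H(V)

Marginal P(V) (column sums):
  P(V=0) = 0 + 1/2 + 0 = 1/2
  P(V=1) = 0 + 1/4 + 0 = 1/4
  P(V=2) = 1/8 + 0 + 1/8 = 1/4

H(U,V) = -[(1/8)·log₂(1/8) + (1/2)·log₂(1/2) + (1/4)·log₂(1/4) + (1/8)·log₂(1/8)]
  = 0.3750 + 0.5000 + 0.5000 + 0.3750
  = 1.7500 bits
H(V) = -[(1/2)·log₂(1/2) + (1/4)·log₂(1/4) + (1/4)·log₂(1/4)]
  = 0.5000 + 0.5000 + 0.5000
  = 1.5000 bits

H(U|V) = 1.7500 - 1.5000 = 0.2500 bits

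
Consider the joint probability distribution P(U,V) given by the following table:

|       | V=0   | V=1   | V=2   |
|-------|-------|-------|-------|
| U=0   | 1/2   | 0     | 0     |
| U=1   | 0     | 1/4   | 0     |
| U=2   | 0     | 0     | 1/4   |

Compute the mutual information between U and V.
Marginal P(U) (row sums):
  P(U=0) = 1/2 + 0 + 0 = 1/2
  P(U=1) = 0 + 1/4 + 0 = 1/4
  P(U=2) = 0 + 0 + 1/4 = 1/4
Marginal P(V) (column sums):
  P(V=0) = 1/2 + 0 + 0 = 1/2
  P(V=1) = 0 + 1/4 + 0 = 1/4
  P(V=2) = 0 + 0 + 1/4 = 1/4

H(U) = -[(1/2)·log₂(1/2) + (1/4)·log₂(1/4) + (1/4)·log₂(1/4)]
  = 0.5000 + 0.5000 + 0.5000
  = 1.5000 bits
H(V) = -[(1/2)·log₂(1/2) + (1/4)·log₂(1/4) + (1/4)·log₂(1/4)]
  = 0.5000 + 0.5000 + 0.5000
  = 1.5000 bits
H(U,V) = -[(1/2)·log₂(1/2) + (1/4)·log₂(1/4) + (1/4)·log₂(1/4)]
  = 0.5000 + 0.5000 + 0.5000
  = 1.5000 bits

I(U;V) = H(U) + H(V) - H(U,V)
  = 1.5000 + 1.5000 - 1.5000
  = 1.5000 bits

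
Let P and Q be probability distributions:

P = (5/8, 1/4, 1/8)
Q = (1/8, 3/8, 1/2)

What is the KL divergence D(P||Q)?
D(P||Q) = Σ P(i) log₂(P(i)/Q(i))
  i=0: (5/8) × log₂((5/8)/(1/8)) = (5/8) × log₂(5) = 1.4512
  i=1: (1/4) × log₂((1/4)/(3/8)) = (1/4) × log₂(2/3) = -0.1462
  i=2: (1/8) × log₂((1/8)/(1/2)) = (1/8) × log₂(1/4) = -0.2500
D(P||Q) = 1.4512 - 0.1462 - 0.2500
  = 1.0550 bits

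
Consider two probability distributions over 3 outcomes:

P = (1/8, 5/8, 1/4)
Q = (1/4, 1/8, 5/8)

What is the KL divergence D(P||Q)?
D(P||Q) = Σ P(i) log₂(P(i)/Q(i))
  i=0: (1/8) × log₂((1/8)/(1/4)) = (1/8) × log₂(1/2) = -0.1250
  i=1: (5/8) × log₂((5/8)/(1/8)) = (5/8) × log₂(5) = 1.4512
  i=2: (1/4) × log₂((1/4)/(5/8)) = (1/4) × log₂(2/5) = -0.3305
D(P||Q) = -0.1250 + 1.4512 - 0.3305
  = 0.9957 bits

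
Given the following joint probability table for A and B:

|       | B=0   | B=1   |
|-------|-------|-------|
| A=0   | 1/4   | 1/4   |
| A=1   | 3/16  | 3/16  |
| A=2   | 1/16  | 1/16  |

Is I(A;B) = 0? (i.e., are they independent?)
Marginal P(A) (row sums):
  P(A=0) = 1/4 + 1/4 = 1/2
  P(A=1) = 3/16 + 3/16 = 3/8
  P(A=2) = 1/16 + 1/16 = 1/8
Marginal P(B) (column sums):
  P(B=0) = 1/4 + 3/16 + 1/16 = 1/2
  P(B=1) = 1/4 + 3/16 + 1/16 = 1/2

A and B are independent iff P(A=i,B=j) = P(A=i)·P(B=j) for every cell.
  P(A=0)·P(B=0) = 1/2 × 1/2 = 1/4 = P(A=0,B=0) ✓
  P(A=0)·P(B=1) = 1/2 × 1/2 = 1/4 = P(A=0,B=1) ✓
  P(A=1)·P(B=0) = 3/8 × 1/2 = 3/16 = P(A=1,B=0) ✓
  P(A=1)·P(B=1) = 3/8 × 1/2 = 3/16 = P(A=1,B=1) ✓
  P(A=2)·P(B=0) = 1/8 × 1/2 = 1/16 = P(A=2,B=0) ✓
  P(A=2)·P(B=1) = 1/8 × 1/2 = 1/16 = P(A=2,B=1) ✓

Yes, A and B are independent: every cell factors, so I(A;B) = 0 bits.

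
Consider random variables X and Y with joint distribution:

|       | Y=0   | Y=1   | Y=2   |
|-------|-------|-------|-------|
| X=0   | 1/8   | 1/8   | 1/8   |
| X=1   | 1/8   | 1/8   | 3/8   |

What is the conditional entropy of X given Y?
Marginal P(Y) (column sums):
  P(Y=0) = 1/8 + 1/8 = 1/4
  P(Y=1) = 1/8 + 1/8 = 1/4
  P(Y=2) = 1/8 + 3/8 = 1/2

H(X|Y) = -Σ P(X,Y)·log₂ P(X|Y), where P(X|Y) = P(X,Y) / P(Y)
  (X=0,Y=0): P(X|Y) = (1/8)/(1/4) = 1/2;  -(1/8)·log₂(1/2) = 0.1250
  (X=0,Y=1): P(X|Y) = (1/8)/(1/4) = 1/2;  -(1/8)·log₂(1/2) = 0.1250
  (X=0,Y=2): P(X|Y) = (1/8)/(1/2) = 1/4;  -(1/8)·log₂(1/4) = 0.2500
  (X=1,Y=0): P(X|Y) = (1/8)/(1/4) = 1/2;  -(1/8)·log₂(1/2) = 0.1250
  (X=1,Y=1): P(X|Y) = (1/8)/(1/4) = 1/2;  -(1/8)·log₂(1/2) = 0.1250
  (X=1,Y=2): P(X|Y) = (3/8)/(1/2) = 3/4;  -(3/8)·log₂(3/4) = 0.1556
H(X|Y) = 0.1250 + 0.1250 + 0.2500 + 0.1250 + 0.1250 + 0.1556
  = 0.9056 bits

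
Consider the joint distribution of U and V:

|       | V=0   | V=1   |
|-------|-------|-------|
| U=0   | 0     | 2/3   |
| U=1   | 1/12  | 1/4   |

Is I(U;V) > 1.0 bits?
Marginal P(U) (row sums):
  P(U=0) = 0 + 2/3 = 2/3
  P(U=1) = 1/12 + 1/4 = 1/3
Marginal P(V) (column sums):
  P(V=0) = 0 + 1/12 = 1/12
  P(V=1) = 2/3 + 1/4 = 11/12

H(U) = -[(2/3)·log₂(2/3) + (1/3)·log₂(1/3)]
  = 0.3900 + 0.5283
  = 0.9183 bits
H(V) = -[(1/12)·log₂(1/12) + (11/12)·log₂(11/12)]
  = 0.2987 + 0.1151
  = 0.4138 bits
H(U,V) = -[(2/3)·log₂(2/3) + (1/12)·log₂(1/12) + (1/4)·log₂(1/4)]
  = 0.3900 + 0.2987 + 0.5000
  = 1.1887 bits

I(U;V) = H(U) + H(V) - H(U,V)
  = 0.9183 + 0.4138 - 1.1887
  = 0.1434 bits

No. I(U;V) = 0.1434 bits, which is ≤ 1.0 bits.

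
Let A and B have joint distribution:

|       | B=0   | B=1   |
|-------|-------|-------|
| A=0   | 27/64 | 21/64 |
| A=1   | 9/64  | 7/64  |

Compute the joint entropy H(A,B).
H(A,B) = -Σ P(A,B) log₂ P(A,B), summed over the non-zero cells:
H(A,B) = -[(27/64)·log₂(27/64) + (21/64)·log₂(21/64) + (9/64)·log₂(9/64) + (7/64)·log₂(7/64)]
  = 0.5253 + 0.5275 + 0.3980 + 0.3492
  = 1.8000 bits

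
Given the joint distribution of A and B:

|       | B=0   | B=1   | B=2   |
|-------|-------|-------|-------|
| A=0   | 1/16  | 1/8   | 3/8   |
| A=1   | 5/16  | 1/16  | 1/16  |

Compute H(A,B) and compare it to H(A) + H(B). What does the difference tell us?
Marginal P(A) (row sums):
  P(A=0) = 1/16 + 1/8 + 3/8 = 9/16
  P(A=1) = 5/16 + 1/16 + 1/16 = 7/16
Marginal P(B) (column sums):
  P(B=0) = 1/16 + 5/16 = 3/8
  P(B=1) = 1/8 + 1/16 = 3/16
  P(B=2) = 3/8 + 1/16 = 7/16

H(A,B) = -[(1/16)·log₂(1/16) + (1/8)·log₂(1/8) + (3/8)·log₂(3/8) + (5/16)·log₂(5/16) + (1/16)·log₂(1/16) + (1/16)·log₂(1/16)]
  = 0.2500 + 0.3750 + 0.5306 + 0.5244 + 0.2500 + 0.2500
  = 2.1800 bits
H(A) = -[(9/16)·log₂(9/16) + (7/16)·log₂(7/16)]
  = 0.4669 + 0.5218
  = 0.9887 bits
H(B) = -[(3/8)·log₂(3/8) + (3/16)·log₂(3/16) + (7/16)·log₂(7/16)]
  = 0.5306 + 0.4528 + 0.5218
  = 1.5052 bits

H(A) + H(B) = 0.9887 + 1.5052 = 2.4939 bits
Difference: H(A) + H(B) - H(A,B) = 2.4939 - 2.1800 = 0.3139 bits = I(A;B)

The difference is the mutual information; it is positive here, so A and B are dependent (knowing one reduces uncertainty about the other by 0.3139 bits).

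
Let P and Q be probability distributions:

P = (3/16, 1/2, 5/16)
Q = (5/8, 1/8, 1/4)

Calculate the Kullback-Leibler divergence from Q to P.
D(P||Q) = Σ P(i) log₂(P(i)/Q(i))
  i=0: (3/16) × log₂((3/16)/(5/8)) = (3/16) × log₂(3/10) = -0.3257
  i=1: (1/2) × log₂((1/2)/(1/8)) = (1/2) × log₂(4) = 1.0000
  i=2: (5/16) × log₂((5/16)/(1/4)) = (5/16) × log₂(5/4) = 0.1006
D(P||Q) = -0.3257 + 1.0000 + 0.1006
  = 0.7749 bits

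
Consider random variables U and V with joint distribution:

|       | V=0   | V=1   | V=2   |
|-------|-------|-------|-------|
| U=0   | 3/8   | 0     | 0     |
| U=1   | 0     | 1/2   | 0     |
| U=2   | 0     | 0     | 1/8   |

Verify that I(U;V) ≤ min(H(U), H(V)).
Marginal P(U) (row sums):
  P(U=0) = 3/8 + 0 + 0 = 3/8
  P(U=1) = 0 + 1/2 + 0 = 1/2
  P(U=2) = 0 + 0 + 1/8 = 1/8
Marginal P(V) (column sums):
  P(V=0) = 3/8 + 0 + 0 = 3/8
  P(V=1) = 0 + 1/2 + 0 = 1/2
  P(V=2) = 0 + 0 + 1/8 = 1/8

H(U) = -[(3/8)·log₂(3/8) + (1/2)·log₂(1/2) + (1/8)·log₂(1/8)]
  = 0.5306 + 0.5000 + 0.3750
  = 1.4056 bits
H(V) = -[(3/8)·log₂(3/8) + (1/2)·log₂(1/2) + (1/8)·log₂(1/8)]
  = 0.5306 + 0.5000 + 0.3750
  = 1.4056 bits
H(U,V) = -[(3/8)·log₂(3/8) + (1/2)·log₂(1/2) + (1/8)·log₂(1/8)]
  = 0.5306 + 0.5000 + 0.3750
  = 1.4056 bits

I(U;V) = H(U) + H(V) - H(U,V)
  = 1.4056 + 1.4056 - 1.4056
  = 1.4056 bits

min(H(U), H(V)) = min(1.4056, 1.4056) = 1.4056 bits
Since 1.4056 ≤ 1.4056, the bound is satisfied ✓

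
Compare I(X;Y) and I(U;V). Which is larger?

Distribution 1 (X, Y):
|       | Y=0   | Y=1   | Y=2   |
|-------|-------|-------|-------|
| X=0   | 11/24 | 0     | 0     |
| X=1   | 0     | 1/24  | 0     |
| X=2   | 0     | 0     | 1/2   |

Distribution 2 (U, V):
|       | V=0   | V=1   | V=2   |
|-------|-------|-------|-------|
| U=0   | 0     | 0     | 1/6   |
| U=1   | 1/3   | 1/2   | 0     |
Distribution 1 (X, Y):
Marginal P(X) (row sums):
  P(X=0) = 11/24 + 0 + 0 = 11/24
  P(X=1) = 0 + 1/24 + 0 = 1/24
  P(X=2) = 0 + 0 + 1/2 = 1/2
Marginal P(Y) (column sums):
  P(Y=0) = 11/24 + 0 + 0 = 11/24
  P(Y=1) = 0 + 1/24 + 0 = 1/24
  P(Y=2) = 0 + 0 + 1/2 = 1/2

H(X) = -[(11/24)·log₂(11/24) + (1/24)·log₂(1/24) + (1/2)·log₂(1/2)]
  = 0.5159 + 0.1910 + 0.5000
  = 1.2069 bits
H(Y) = -[(11/24)·log₂(11/24) + (1/24)·log₂(1/24) + (1/2)·log₂(1/2)]
  = 0.5159 + 0.1910 + 0.5000
  = 1.2069 bits
H(X,Y) = -[(11/24)·log₂(11/24) + (1/24)·log₂(1/24) + (1/2)·log₂(1/2)]
  = 0.5159 + 0.1910 + 0.5000
  = 1.2069 bits

I(X;Y) = H(X) + H(Y) - H(X,Y)
  = 1.2069 + 1.2069 - 1.2069
  = 1.2069 bits

Distribution 2 (U, V):
Marginal P(U) (row sums):
  P(U=0) = 0 + 0 + 1/6 = 1/6
  P(U=1) = 1/3 + 1/2 + 0 = 5/6
Marginal P(V) (column sums):
  P(V=0) = 0 + 1/3 = 1/3
  P(V=1) = 0 + 1/2 = 1/2
  P(V=2) = 1/6 + 0 = 1/6

H(U) = -[(1/6)·log₂(1/6) + (5/6)·log₂(5/6)]
  = 0.4308 + 0.2192
  = 0.6500 bits
H(V) = -[(1/3)·log₂(1/3) + (1/2)·log₂(1/2) + (1/6)·log₂(1/6)]
  = 0.5283 + 0.5000 + 0.4308
  = 1.4591 bits
H(U,V) = -[(1/6)·log₂(1/6) + (1/3)·log₂(1/3) + (1/2)·log₂(1/2)]
  = 0.4308 + 0.5283 + 0.5000
  = 1.4591 bits

I(U;V) = H(U) + H(V) - H(U,V)
  = 0.6500 + 1.4591 - 1.4591
  = 0.6500 bits

I(X;Y) = 1.2069 bits > I(U;V) = 0.6500 bits, so (X, Y) has the higher mutual information (stronger dependence).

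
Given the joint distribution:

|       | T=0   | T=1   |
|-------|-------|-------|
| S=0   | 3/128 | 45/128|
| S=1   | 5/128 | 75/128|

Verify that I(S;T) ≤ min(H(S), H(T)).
Marginal P(S) (row sums):
  P(S=0) = 3/128 + 45/128 = 3/8
  P(S=1) = 5/128 + 75/128 = 5/8
Marginal P(T) (column sums):
  P(T=0) = 3/128 + 5/128 = 1/16
  P(T=1) = 45/128 + 75/128 = 15/16

H(S) = -[(3/8)·log₂(3/8) + (5/8)·log₂(5/8)]
  = 0.5306 + 0.4238
  = 0.9544 bits
H(T) = -[(1/16)·log₂(1/16) + (15/16)·log₂(15/16)]
  = 0.2500 + 0.0873
  = 0.3373 bits
H(S,T) = -[(3/128)·log₂(3/128) + (45/128)·log₂(45/128) + (5/128)·log₂(5/128) + (75/128)·log₂(75/128)]
  = 0.1269 + 0.5302 + 0.1827 + 0.4519
  = 1.2917 bits

I(S;T) = H(S) + H(T) - H(S,T)
  = 0.9544 + 0.3373 - 1.2917
  = 0.0000 bits

min(H(S), H(T)) = min(0.9544, 0.3373) = 0.3373 bits
Since 0.0000 ≤ 0.3373, the bound is satisfied ✓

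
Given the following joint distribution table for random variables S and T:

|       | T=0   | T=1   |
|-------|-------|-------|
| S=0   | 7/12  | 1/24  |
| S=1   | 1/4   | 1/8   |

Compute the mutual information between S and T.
Marginal P(S) (row sums):
  P(S=0) = 7/12 + 1/24 = 5/8
  P(S=1) = 1/4 + 1/8 = 3/8
Marginal P(T) (column sums):
  P(T=0) = 7/12 + 1/4 = 5/6
  P(T=1) = 1/24 + 1/8 = 1/6

H(S) = -[(5/8)·log₂(5/8) + (3/8)·log₂(3/8)]
  = 0.4238 + 0.5306
  = 0.9544 bits
H(T) = -[(5/6)·log₂(5/6) + (1/6)·log₂(1/6)]
  = 0.2192 + 0.4308
  = 0.6500 bits
H(S,T) = -[(7/12)·log₂(7/12) + (1/24)·log₂(1/24) + (1/4)·log₂(1/4) + (1/8)·log₂(1/8)]
  = 0.4536 + 0.1910 + 0.5000 + 0.3750
  = 1.5196 bits

I(S;T) = H(S) + H(T) - H(S,T)
  = 0.9544 + 0.6500 - 1.5196
  = 0.0848 bits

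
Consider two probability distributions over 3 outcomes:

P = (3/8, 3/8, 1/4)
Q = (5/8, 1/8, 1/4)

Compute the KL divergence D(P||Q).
D(P||Q) = Σ P(i) log₂(P(i)/Q(i))
  i=0: (3/8) × log₂((3/8)/(5/8)) = (3/8) × log₂(3/5) = -0.2764
  i=1: (3/8) × log₂((3/8)/(1/8)) = (3/8) × log₂(3) = 0.5944
  i=2: (1/4) × log₂((1/4)/(1/4)) = (1/4) × log₂(1) = 0.0000
D(P||Q) = -0.2764 + 0.5944 + 0.0000
  = 0.3180 bits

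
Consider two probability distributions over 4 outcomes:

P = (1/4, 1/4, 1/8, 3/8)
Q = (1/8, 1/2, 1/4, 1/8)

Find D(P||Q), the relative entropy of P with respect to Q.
D(P||Q) = Σ P(i) log₂(P(i)/Q(i))
  i=0: (1/4) × log₂((1/4)/(1/8)) = (1/4) × log₂(2) = 0.2500
  i=1: (1/4) × log₂((1/4)/(1/2)) = (1/4) × log₂(1/2) = -0.2500
  i=2: (1/8) × log₂((1/8)/(1/4)) = (1/8) × log₂(1/2) = -0.1250
  i=3: (3/8) × log₂((3/8)/(1/8)) = (3/8) × log₂(3) = 0.5944
D(P||Q) = 0.2500 - 0.2500 - 0.1250 + 0.5944
  = 0.4694 bits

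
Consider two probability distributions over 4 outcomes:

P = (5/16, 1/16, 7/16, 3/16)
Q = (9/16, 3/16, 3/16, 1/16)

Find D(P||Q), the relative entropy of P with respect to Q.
D(P||Q) = Σ P(i) log₂(P(i)/Q(i))
  i=0: (5/16) × log₂((5/16)/(9/16)) = (5/16) × log₂(5/9) = -0.2650
  i=1: (1/16) × log₂((1/16)/(3/16)) = (1/16) × log₂(1/3) = -0.0991
  i=2: (7/16) × log₂((7/16)/(3/16)) = (7/16) × log₂(7/3) = 0.5348
  i=3: (3/16) × log₂((3/16)/(1/16)) = (3/16) × log₂(3) = 0.2972
D(P||Q) = -0.2650 - 0.0991 + 0.5348 + 0.2972
  = 0.4679 bits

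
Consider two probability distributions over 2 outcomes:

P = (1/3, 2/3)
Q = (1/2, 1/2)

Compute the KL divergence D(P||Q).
D(P||Q) = Σ P(i) log₂(P(i)/Q(i))
  i=0: (1/3) × log₂((1/3)/(1/2)) = (1/3) × log₂(2/3) = -0.1950
  i=1: (2/3) × log₂((2/3)/(1/2)) = (2/3) × log₂(4/3) = 0.2767
D(P||Q) = -0.1950 + 0.2767
  = 0.0817 bits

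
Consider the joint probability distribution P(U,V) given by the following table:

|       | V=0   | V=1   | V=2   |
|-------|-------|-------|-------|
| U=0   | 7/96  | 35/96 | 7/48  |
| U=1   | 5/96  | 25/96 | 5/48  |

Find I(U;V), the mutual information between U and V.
Marginal P(U) (row sums):
  P(U=0) = 7/96 + 35/96 + 7/48 = 7/12
  P(U=1) = 5/96 + 25/96 + 5/48 = 5/12
Marginal P(V) (column sums):
  P(V=0) = 7/96 + 5/96 = 1/8
  P(V=1) = 35/96 + 25/96 = 5/8
  P(V=2) = 7/48 + 5/48 = 1/4

H(U) = -[(7/12)·log₂(7/12) + (5/12)·log₂(5/12)]
  = 0.4536 + 0.5263
  = 0.9799 bits
H(V) = -[(1/8)·log₂(1/8) + (5/8)·log₂(5/8) + (1/4)·log₂(1/4)]
  = 0.3750 + 0.4238 + 0.5000
  = 1.2988 bits
H(U,V) = -[(7/96)·log₂(7/96) + (35/96)·log₂(35/96) + (7/48)·log₂(7/48) + (5/96)·log₂(5/96) + (25/96)·log₂(25/96) + (5/48)·log₂(5/48)]
  = 0.2755 + 0.5307 + 0.4051 + 0.2220 + 0.5055 + 0.3399
  = 2.2787 bits

I(U;V) = H(U) + H(V) - H(U,V)
  = 0.9799 + 1.2988 - 2.2787
  = 0.0000 bits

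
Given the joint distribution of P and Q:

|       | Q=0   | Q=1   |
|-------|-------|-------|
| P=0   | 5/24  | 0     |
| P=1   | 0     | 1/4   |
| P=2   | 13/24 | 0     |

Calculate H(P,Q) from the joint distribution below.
H(P,Q) = -Σ P(P,Q) log₂ P(P,Q), summed over the non-zero cells:
H(P,Q) = -[(5/24)·log₂(5/24) + (1/4)·log₂(1/4) + (13/24)·log₂(13/24)]
  = 0.4715 + 0.5000 + 0.4791
  = 1.4506 bits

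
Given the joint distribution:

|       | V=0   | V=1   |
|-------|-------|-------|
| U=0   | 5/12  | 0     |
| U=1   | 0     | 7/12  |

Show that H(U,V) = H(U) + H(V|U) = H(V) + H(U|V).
Marginal P(U) (row sums):
  P(U=0) = 5/12 + 0 = 5/12
  P(U=1) = 0 + 7/12 = 7/12
Marginal P(V) (column sums):
  P(V=0) = 5/12 + 0 = 5/12
  P(V=1) = 0 + 7/12 = 7/12

Decomposition 1: H(U) + H(V|U)
H(U) = -[(5/12)·log₂(5/12) + (7/12)·log₂(7/12)]
  = 0.5263 + 0.4536
  = 0.9799 bits
H(V|U) = -Σ P(U,V)·log₂ P(V|U), where P(V|U) = P(U,V) / P(U)
  (cells with P(U,V) = 0 contribute 0)
  (U=0,V=0): P(V|U) = (5/12)/(5/12) = 1;  -(5/12)·log₂(1) = 0.0000
  (U=1,V=1): P(V|U) = (7/12)/(7/12) = 1;  -(7/12)·log₂(1) = 0.0000
H(V|U) = 0.0000 + 0.0000
  = 0.0000 bits
H(U) + H(V|U) = 0.9799 + 0.0000 = 0.9799 bits

Decomposition 2: H(V) + H(U|V)
H(V) = -[(5/12)·log₂(5/12) + (7/12)·log₂(7/12)]
  = 0.5263 + 0.4536
  = 0.9799 bits
H(U|V) = -Σ P(U,V)·log₂ P(U|V), where P(U|V) = P(U,V) / P(V)
  (cells with P(U,V) = 0 contribute 0)
  (U=0,V=0): P(U|V) = (5/12)/(5/12) = 1;  -(5/12)·log₂(1) = 0.0000
  (U=1,V=1): P(U|V) = (7/12)/(7/12) = 1;  -(7/12)·log₂(1) = 0.0000
H(U|V) = 0.0000 + 0.0000
  = 0.0000 bits
H(V) + H(U|V) = 0.9799 + 0.0000 = 0.9799 bits

Direct computation of the joint entropy:
H(U,V) = -[(5/12)·log₂(5/12) + (7/12)·log₂(7/12)]
  = 0.5263 + 0.4536
  = 0.9799 bits

All three agree: H(U,V) = 0.9799 bits ✓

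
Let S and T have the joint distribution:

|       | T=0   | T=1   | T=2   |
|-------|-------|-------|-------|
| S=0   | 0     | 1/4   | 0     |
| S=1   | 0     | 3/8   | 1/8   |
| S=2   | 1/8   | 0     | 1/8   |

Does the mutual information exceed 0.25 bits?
Marginal P(S) (row sums):
  P(S=0) = 0 + 1/4 + 0 = 1/4
  P(S=1) = 0 + 3/8 + 1/8 = 1/2
  P(S=2) = 1/8 + 0 + 1/8 = 1/4
Marginal P(T) (column sums):
  P(T=0) = 0 + 0 + 1/8 = 1/8
  P(T=1) = 1/4 + 3/8 + 0 = 5/8
  P(T=2) = 0 + 1/8 + 1/8 = 1/4

H(S) = -[(1/4)·log₂(1/4) + (1/2)·log₂(1/2) + (1/4)·log₂(1/4)]
  = 0.5000 + 0.5000 + 0.5000
  = 1.5000 bits
H(T) = -[(1/8)·log₂(1/8) + (5/8)·log₂(5/8) + (1/4)·log₂(1/4)]
  = 0.3750 + 0.4238 + 0.5000
  = 1.2988 bits
H(S,T) = -[(1/4)·log₂(1/4) + (3/8)·log₂(3/8) + (1/8)·log₂(1/8) + (1/8)·log₂(1/8) + (1/8)·log₂(1/8)]
  = 0.5000 + 0.5306 + 0.3750 + 0.3750 + 0.3750
  = 2.1556 bits

I(S;T) = H(S) + H(T) - H(S,T)
  = 1.5000 + 1.2988 - 2.1556
  = 0.6432 bits

Yes. I(S;T) = 0.6432 bits, which is > 0.25 bits.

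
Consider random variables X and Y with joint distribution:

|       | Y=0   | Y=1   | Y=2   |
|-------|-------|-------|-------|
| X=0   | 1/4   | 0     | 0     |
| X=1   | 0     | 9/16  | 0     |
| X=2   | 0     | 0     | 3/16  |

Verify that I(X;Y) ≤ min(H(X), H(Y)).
Marginal P(X) (row sums):
  P(X=0) = 1/4 + 0 + 0 = 1/4
  P(X=1) = 0 + 9/16 + 0 = 9/16
  P(X=2) = 0 + 0 + 3/16 = 3/16
Marginal P(Y) (column sums):
  P(Y=0) = 1/4 + 0 + 0 = 1/4
  P(Y=1) = 0 + 9/16 + 0 = 9/16
  P(Y=2) = 0 + 0 + 3/16 = 3/16

H(X) = -[(1/4)·log₂(1/4) + (9/16)·log₂(9/16) + (3/16)·log₂(3/16)]
  = 0.5000 + 0.4669 + 0.4528
  = 1.4197 bits
H(Y) = -[(1/4)·log₂(1/4) + (9/16)·log₂(9/16) + (3/16)·log₂(3/16)]
  = 0.5000 + 0.4669 + 0.4528
  = 1.4197 bits
H(X,Y) = -[(1/4)·log₂(1/4) + (9/16)·log₂(9/16) + (3/16)·log₂(3/16)]
  = 0.5000 + 0.4669 + 0.4528
  = 1.4197 bits

I(X;Y) = H(X) + H(Y) - H(X,Y)
  = 1.4197 + 1.4197 - 1.4197
  = 1.4197 bits

min(H(X), H(Y)) = min(1.4197, 1.4197) = 1.4197 bits
Since 1.4197 ≤ 1.4197, the bound is satisfied ✓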